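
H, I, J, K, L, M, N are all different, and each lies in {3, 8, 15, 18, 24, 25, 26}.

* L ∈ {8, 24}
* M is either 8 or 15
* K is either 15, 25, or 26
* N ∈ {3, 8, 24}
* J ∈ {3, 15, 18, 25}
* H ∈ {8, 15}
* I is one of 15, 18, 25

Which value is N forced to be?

3

Among the 7 variables, 26 fits only K (and all 7 values in {3, 8, 15, 18, 24, 25, 26} must be used), so K = 26.
H and M share exactly the 2 values {8, 15}; by pigeonhole those values go to them, so strike 8, 15 from I, J, L, N.
L has just one choice, so L = 24. Eliminate 24 elsewhere: N.
So N = 3.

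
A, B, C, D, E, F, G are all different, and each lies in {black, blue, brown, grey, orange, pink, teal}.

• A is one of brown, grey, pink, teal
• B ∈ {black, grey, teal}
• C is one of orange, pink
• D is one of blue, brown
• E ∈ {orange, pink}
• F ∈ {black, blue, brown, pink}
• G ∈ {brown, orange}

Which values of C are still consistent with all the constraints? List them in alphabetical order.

C and E share exactly the 2 values {orange, pink}; by pigeonhole those values go to them, so strike orange, pink from A, F, G.
G must be brown (only option left). Eliminate brown elsewhere: A, D, F.
D must be blue (only option left). So F can't be blue.
F's domain is down to {black}, so F = black. Eliminate black elsewhere: B.
No further eliminations apply; C can still be any of orange, pink.

orange, pink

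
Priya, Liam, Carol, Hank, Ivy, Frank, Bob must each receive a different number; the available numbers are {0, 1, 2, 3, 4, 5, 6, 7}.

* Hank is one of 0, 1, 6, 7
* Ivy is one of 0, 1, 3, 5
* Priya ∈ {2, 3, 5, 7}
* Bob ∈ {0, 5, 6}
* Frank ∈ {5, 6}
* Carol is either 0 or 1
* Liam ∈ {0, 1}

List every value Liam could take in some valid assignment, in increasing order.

The 7 variables together cover exactly {0, 1, 2, 3, 5, 6, 7} — 7 values for 7 variables — and 2 appears only in Priya's list, so Priya = 2.
The 6 still-open variables together cover exactly {0, 1, 3, 5, 6, 7} — 6 values for 6 variables — and 3 appears only in Ivy's list, so Ivy = 3.
The 5 still-open variables together cover exactly {0, 1, 5, 6, 7} — 5 values for 5 variables — and 7 appears only in Hank's list, so Hank = 7.
The 2 variables Liam and Carol are confined to {0, 1}, which locks those values in; drop them from Bob.
No further eliminations apply; Liam can still be any of 0, 1.

0, 1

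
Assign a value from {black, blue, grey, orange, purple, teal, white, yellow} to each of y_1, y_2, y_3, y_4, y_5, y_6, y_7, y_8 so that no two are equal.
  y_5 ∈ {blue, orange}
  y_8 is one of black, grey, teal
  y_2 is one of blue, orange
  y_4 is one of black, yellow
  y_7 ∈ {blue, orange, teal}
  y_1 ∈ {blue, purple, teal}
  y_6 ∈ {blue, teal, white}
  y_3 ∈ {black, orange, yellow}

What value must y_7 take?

teal

The 8 variables together cover exactly {black, blue, grey, orange, purple, teal, white, yellow} — 8 values for 8 variables — and grey appears only in y_8's list, so y_8 = grey.
Among the 7 still-open variables, purple fits only y_1 (and all 7 values in {black, blue, orange, purple, teal, white, yellow} must be used), so y_1 = purple.
The 6 still-open variables draw from only 6 values {black, blue, orange, teal, white, yellow}, so each is used; only y_6 can be white, hence y_6 = white.
Among the 5 still-open variables, teal fits only y_7 (and all 5 values in {black, blue, orange, teal, yellow} must be used), so y_7 = teal.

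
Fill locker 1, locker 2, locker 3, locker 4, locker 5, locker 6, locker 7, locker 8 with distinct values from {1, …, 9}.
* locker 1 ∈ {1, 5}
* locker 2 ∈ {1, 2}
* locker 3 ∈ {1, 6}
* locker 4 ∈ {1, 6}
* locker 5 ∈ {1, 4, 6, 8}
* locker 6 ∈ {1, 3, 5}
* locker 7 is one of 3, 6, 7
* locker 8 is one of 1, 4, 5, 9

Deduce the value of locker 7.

locker 3 and locker 4 share exactly the 2 values {1, 6}; by pigeonhole those values go to them, so strike 1, 6 from locker 1, locker 2, locker 5, locker 6, locker 7, locker 8.
locker 1 has just one choice, so locker 1 = 5. Eliminate 5 elsewhere: locker 6, locker 8.
locker 2 must be 2 (only option left).
locker 6 has just one choice, so locker 6 = 3. So locker 7 can't be 3.
So locker 7 = 7.

7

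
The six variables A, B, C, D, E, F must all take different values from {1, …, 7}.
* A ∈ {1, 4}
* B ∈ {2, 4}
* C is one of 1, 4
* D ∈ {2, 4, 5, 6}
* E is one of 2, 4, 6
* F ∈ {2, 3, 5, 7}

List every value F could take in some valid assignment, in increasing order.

A and C between them cover only {1, 4} — a naked pair. Remove those values from B, D, E.
That leaves B = 2. Eliminate 2 elsewhere: D, E, F.
E's domain is down to {6}, so E = 6. Eliminate 6 elsewhere: D.
D must be 5 (only option left). So F can't be 5.
No further eliminations apply; F can still be any of 3, 7.

3, 7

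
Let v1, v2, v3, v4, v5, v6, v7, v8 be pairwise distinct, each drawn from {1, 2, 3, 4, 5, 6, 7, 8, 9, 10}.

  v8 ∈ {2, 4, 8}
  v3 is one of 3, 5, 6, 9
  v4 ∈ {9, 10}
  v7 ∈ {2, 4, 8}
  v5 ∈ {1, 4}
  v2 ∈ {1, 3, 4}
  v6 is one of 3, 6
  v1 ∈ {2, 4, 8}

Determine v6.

6

v1, v7, v8 between them cover only {2, 4, 8} — a naked triple. Remove those values from v2, v5.
v5's domain is down to {1}, so v5 = 1. Strike 1 from v2.
v2's domain is down to {3}, so v2 = 3. Strike 3 from v3, v6.
So v6 = 6.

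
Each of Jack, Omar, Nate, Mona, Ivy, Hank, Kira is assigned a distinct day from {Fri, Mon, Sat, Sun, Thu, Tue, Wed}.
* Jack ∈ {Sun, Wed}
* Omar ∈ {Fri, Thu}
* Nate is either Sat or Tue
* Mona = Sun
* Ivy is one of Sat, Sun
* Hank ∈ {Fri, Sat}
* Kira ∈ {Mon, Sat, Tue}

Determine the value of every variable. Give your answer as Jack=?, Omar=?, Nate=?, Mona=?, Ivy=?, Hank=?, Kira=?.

Jack=Wed, Omar=Thu, Nate=Tue, Mona=Sun, Ivy=Sat, Hank=Fri, Kira=Mon

Mona must be Sun (only option left). Strike Sun from Jack, Ivy.
Ivy must be Sat (only option left). Strike Sat from Nate, Hank, Kira.
Hank has just one choice, so Hank = Fri. Remove Fri from Omar.
Jack's domain is down to {Wed}, so Jack = Wed.
Omar has just one choice, so Omar = Thu.
Nate's domain is down to {Tue}, so Nate = Tue. Remove Tue from Kira.
That leaves Kira = Mon.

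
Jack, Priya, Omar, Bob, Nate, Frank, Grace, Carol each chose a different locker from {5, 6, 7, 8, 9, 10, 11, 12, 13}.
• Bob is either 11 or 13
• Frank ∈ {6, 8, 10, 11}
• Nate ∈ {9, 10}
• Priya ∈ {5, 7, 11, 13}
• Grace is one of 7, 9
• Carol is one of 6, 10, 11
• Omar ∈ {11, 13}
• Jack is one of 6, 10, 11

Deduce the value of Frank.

8

Among the 8 variables, 5 fits only Priya (and all 8 values in {5, 6, 7, 8, 9, 10, 11, 13} must be used), so Priya = 5.
The 7 still-open variables together cover exactly {6, 7, 8, 9, 10, 11, 13} — 7 values for 7 variables — and 7 appears only in Grace's list, so Grace = 7.
Among the 6 still-open variables, 8 fits only Frank (and all 6 values in {6, 8, 9, 10, 11, 13} must be used), so Frank = 8.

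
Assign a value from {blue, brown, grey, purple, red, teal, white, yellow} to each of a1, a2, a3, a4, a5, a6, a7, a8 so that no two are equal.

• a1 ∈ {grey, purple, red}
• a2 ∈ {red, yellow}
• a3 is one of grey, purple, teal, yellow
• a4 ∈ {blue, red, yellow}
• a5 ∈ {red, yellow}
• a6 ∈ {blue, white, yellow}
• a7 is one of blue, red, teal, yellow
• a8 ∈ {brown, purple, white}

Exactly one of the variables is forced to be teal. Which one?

The 8 variables draw from only 8 values {blue, brown, grey, purple, red, teal, white, yellow}, so each is used; only a8 can be brown, hence a8 = brown.
The 7 still-open variables together cover exactly {blue, grey, purple, red, teal, white, yellow} — 7 values for 7 variables — and white appears only in a6's list, so a6 = white.
a2 and a5 share exactly the 2 values {red, yellow}; by pigeonhole those values go to them, so strike red, yellow from a1, a3, a4, a7.
a4's domain is down to {blue}, so a4 = blue. Strike blue from a7.
So teal goes to a7.

a7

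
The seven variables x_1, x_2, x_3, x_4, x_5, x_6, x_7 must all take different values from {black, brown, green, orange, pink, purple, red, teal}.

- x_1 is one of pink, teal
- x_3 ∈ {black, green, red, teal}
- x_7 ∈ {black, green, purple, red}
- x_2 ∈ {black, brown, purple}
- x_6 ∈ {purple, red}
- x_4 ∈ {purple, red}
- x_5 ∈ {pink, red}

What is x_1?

The 7 variables together cover exactly {black, brown, green, pink, purple, red, teal} — 7 values for 7 variables — and brown appears only in x_2's list, so x_2 = brown.
x_4 and x_6 share exactly the 2 values {purple, red}; by pigeonhole those values go to them, so strike purple, red from x_3, x_5, x_7.
x_5's domain is down to {pink}, so x_5 = pink. Remove pink from x_1.
So x_1 = teal.

teal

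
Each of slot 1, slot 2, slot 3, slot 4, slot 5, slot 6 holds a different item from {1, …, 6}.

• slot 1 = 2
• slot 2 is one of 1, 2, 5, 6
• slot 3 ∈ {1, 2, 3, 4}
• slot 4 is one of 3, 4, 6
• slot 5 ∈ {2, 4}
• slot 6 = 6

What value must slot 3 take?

slot 1 has just one choice, so slot 1 = 2. Eliminate 2 elsewhere: slot 2, slot 3, slot 5.
That leaves slot 5 = 4. Strike 4 from slot 3, slot 4.
That leaves slot 6 = 6. Remove 6 from slot 2, slot 4.
slot 4 must be 3 (only option left). So slot 3 can't be 3.
So slot 3 = 1.

1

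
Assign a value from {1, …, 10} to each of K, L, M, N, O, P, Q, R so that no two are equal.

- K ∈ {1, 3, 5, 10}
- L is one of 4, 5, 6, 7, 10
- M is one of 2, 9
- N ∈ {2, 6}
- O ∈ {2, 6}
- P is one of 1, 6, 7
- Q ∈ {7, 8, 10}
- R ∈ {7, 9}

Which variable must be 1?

P

N and O between them cover only {2, 6} — a naked pair. Remove those values from L, M, P.
M has just one choice, so M = 9. Strike 9 from R.
R has just one choice, so R = 7. Strike 7 from L, P, Q.
So 1 goes to P.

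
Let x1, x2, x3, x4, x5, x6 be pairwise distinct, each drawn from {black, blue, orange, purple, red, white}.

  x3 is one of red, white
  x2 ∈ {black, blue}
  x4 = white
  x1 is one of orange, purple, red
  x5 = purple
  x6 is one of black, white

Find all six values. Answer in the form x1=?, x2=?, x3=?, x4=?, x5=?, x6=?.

x1=orange, x2=blue, x3=red, x4=white, x5=purple, x6=black

x4 has just one choice, so x4 = white. So x3, x6 can't be white.
x5's domain is down to {purple}, so x5 = purple. Remove purple from x1.
x6 must be black (only option left). Eliminate black elsewhere: x2.
x2 has just one choice, so x2 = blue.
x3's domain is down to {red}, so x3 = red. Eliminate red elsewhere: x1.
That leaves x1 = orange.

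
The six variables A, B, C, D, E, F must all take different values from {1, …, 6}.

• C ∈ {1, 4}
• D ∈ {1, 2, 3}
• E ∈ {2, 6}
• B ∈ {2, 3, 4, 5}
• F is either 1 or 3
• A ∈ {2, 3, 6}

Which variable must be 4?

The 6 variables draw from only 6 values {1, 2, 3, 4, 5, 6}, so each is used; only B can be 5, hence B = 5.
Among the 5 still-open variables, 4 fits only C (and all 5 values in {1, 2, 3, 4, 6} must be used), so C = 4.

C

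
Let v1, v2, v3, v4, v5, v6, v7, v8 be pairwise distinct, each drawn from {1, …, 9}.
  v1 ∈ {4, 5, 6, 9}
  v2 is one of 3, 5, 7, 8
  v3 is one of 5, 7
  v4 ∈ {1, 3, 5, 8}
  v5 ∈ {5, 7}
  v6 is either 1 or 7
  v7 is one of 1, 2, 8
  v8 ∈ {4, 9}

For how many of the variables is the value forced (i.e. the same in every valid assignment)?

v3 and v5 between them cover only {5, 7} — a naked pair. Remove those values from v1, v2, v4, v6.
v6's domain is down to {1}, so v6 = 1. Eliminate 1 elsewhere: v4, v7.
The 2 variables v2 and v4 are confined to {3, 8}, which locks those values in; drop them from v7.
v7's domain is down to {2}, so v7 = 2.
Determined: v6=1, v7=2. The other variables each still have more than one consistent value. That makes 2.

2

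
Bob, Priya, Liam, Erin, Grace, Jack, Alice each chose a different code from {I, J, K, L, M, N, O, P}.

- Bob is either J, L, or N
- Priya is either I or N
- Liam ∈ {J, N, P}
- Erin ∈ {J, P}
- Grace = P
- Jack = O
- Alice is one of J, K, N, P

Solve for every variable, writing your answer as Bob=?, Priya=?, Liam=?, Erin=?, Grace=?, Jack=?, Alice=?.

Grace must be P (only option left). So Liam, Erin, Alice can't be P.
Jack must be O (only option left).
Erin must be J (only option left). Remove J from Bob, Liam, Alice.
Liam has just one choice, so Liam = N. Strike N from Bob, Priya, Alice.
That leaves Alice = K.
Bob must be L (only option left).
Priya's domain is down to {I}, so Priya = I.

Bob=L, Priya=I, Liam=N, Erin=J, Grace=P, Jack=O, Alice=K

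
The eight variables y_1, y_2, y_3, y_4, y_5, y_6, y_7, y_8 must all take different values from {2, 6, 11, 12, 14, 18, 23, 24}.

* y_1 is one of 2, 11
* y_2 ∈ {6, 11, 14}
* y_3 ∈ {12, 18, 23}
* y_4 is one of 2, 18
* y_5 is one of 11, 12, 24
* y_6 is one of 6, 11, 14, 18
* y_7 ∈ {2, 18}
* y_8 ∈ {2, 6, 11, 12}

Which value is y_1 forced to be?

The 8 variables draw from only 8 values {2, 6, 11, 12, 14, 18, 23, 24}, so each is used; only y_3 can be 23, hence y_3 = 23.
The 7 still-open variables draw from only 7 values {2, 6, 11, 12, 14, 18, 24}, so each is used; only y_5 can be 24, hence y_5 = 24.
The 6 still-open variables draw from only 6 values {2, 6, 11, 12, 14, 18}, so each is used; only y_8 can be 12, hence y_8 = 12.
y_4 and y_7 between them cover only {2, 18} — a naked pair. Remove those values from y_1, y_6.
So y_1 = 11.

11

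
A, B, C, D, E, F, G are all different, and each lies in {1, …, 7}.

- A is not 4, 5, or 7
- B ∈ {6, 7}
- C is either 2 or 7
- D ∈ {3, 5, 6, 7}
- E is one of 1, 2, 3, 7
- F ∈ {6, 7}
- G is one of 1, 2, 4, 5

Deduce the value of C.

The 7 variables draw from only 7 values {1, 2, 3, 4, 5, 6, 7}, so each is used; only G can be 4, hence G = 4.
Among the 6 still-open variables, 5 fits only D (and all 6 values in {1, 2, 3, 5, 6, 7} must be used), so D = 5.
B and F share exactly the 2 values {6, 7}; by pigeonhole those values go to them, so strike 6, 7 from A, C, E.
So C = 2.

2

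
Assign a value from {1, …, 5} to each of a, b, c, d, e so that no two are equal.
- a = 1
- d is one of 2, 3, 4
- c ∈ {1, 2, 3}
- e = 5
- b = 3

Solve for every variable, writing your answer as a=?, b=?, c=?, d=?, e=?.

a has just one choice, so a = 1. So c can't be 1.
That leaves b = 3. Strike 3 from c, d.
c's domain is down to {2}, so c = 2. Eliminate 2 elsewhere: d.
That leaves d = 4.
e must be 5 (only option left).

a=1, b=3, c=2, d=4, e=5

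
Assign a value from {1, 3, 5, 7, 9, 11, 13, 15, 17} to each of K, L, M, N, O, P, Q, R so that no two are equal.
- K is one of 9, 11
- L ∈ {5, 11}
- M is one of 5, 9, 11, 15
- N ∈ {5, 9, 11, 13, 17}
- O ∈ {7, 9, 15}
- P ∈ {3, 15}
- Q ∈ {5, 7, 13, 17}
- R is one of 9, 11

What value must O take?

Among the 8 variables, 3 fits only P (and all 8 values in {3, 5, 7, 9, 11, 13, 15, 17} must be used), so P = 3.
K and R between them cover only {9, 11} — a naked pair. Remove those values from L, M, N, O.
L must be 5 (only option left). Eliminate 5 elsewhere: M, N, Q.
That leaves M = 15. Remove 15 from O.
So O = 7.

7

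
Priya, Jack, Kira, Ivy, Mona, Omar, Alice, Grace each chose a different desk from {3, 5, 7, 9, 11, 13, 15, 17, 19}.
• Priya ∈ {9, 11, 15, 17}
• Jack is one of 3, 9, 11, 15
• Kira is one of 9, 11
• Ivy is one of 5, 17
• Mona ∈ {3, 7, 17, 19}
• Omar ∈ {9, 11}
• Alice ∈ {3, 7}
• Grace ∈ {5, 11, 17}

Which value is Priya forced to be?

The 8 variables together cover exactly {3, 5, 7, 9, 11, 15, 17, 19} — 8 values for 8 variables — and 19 appears only in Mona's list, so Mona = 19.
The 7 still-open variables together cover exactly {3, 5, 7, 9, 11, 15, 17} — 7 values for 7 variables — and 7 appears only in Alice's list, so Alice = 7.
Among the 6 still-open variables, 3 fits only Jack (and all 6 values in {3, 5, 9, 11, 15, 17} must be used), so Jack = 3.
The 5 still-open variables draw from only 5 values {5, 9, 11, 15, 17}, so each is used; only Priya can be 15, hence Priya = 15.

15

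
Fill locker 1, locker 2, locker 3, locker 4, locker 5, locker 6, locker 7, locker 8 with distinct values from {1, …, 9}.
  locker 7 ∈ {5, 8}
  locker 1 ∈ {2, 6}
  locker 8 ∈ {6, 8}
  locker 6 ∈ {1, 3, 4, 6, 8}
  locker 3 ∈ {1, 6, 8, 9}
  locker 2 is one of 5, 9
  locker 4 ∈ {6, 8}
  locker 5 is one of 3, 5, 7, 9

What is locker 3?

locker 4 and locker 8 between them cover only {6, 8} — a naked pair. Remove those values from locker 1, locker 3, locker 6, locker 7.
locker 1 has just one choice, so locker 1 = 2.
That leaves locker 7 = 5. So locker 2, locker 5 can't be 5.
locker 2 must be 9 (only option left). Eliminate 9 elsewhere: locker 3, locker 5.
So locker 3 = 1.

1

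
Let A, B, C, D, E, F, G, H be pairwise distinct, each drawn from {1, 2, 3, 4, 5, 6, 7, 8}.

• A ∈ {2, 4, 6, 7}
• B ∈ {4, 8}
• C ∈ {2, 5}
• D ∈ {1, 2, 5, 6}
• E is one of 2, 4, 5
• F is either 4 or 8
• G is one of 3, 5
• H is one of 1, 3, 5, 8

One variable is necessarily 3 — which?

The 8 variables together cover exactly {1, 2, 3, 4, 5, 6, 7, 8} — 8 values for 8 variables — and 7 appears only in A's list, so A = 7.
The 7 still-open variables together cover exactly {1, 2, 3, 4, 5, 6, 8} — 7 values for 7 variables — and 6 appears only in D's list, so D = 6.
Among the 6 still-open variables, 1 fits only H (and all 6 values in {1, 2, 3, 4, 5, 8} must be used), so H = 1.
Among the 5 still-open variables, 3 fits only G (and all 5 values in {2, 3, 4, 5, 8} must be used), so G = 3.

G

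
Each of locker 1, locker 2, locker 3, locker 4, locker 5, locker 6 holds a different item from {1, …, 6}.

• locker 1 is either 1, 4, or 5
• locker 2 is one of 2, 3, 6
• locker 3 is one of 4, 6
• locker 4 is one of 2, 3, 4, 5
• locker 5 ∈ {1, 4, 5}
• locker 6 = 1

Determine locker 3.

6

locker 6's domain is down to {1}, so locker 6 = 1. Strike 1 from locker 1, locker 5.
The 2 variables locker 1 and locker 5 are confined to {4, 5}, which locks those values in; drop them from locker 3, locker 4.
So locker 3 = 6.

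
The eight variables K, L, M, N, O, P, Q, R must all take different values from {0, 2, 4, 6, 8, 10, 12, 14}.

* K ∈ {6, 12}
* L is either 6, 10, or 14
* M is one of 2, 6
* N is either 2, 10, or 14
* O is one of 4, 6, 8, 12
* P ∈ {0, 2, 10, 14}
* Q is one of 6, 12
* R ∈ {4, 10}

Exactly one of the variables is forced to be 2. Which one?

M

The 8 variables draw from only 8 values {0, 2, 4, 6, 8, 10, 12, 14}, so each is used; only P can be 0, hence P = 0.
Among the 7 still-open variables, 8 fits only O (and all 7 values in {2, 4, 6, 8, 10, 12, 14} must be used), so O = 8.
The 6 still-open variables together cover exactly {2, 4, 6, 10, 12, 14} — 6 values for 6 variables — and 4 appears only in R's list, so R = 4.
The 2 variables K and Q are confined to {6, 12}, which locks those values in; drop them from L, M.
So 2 goes to M.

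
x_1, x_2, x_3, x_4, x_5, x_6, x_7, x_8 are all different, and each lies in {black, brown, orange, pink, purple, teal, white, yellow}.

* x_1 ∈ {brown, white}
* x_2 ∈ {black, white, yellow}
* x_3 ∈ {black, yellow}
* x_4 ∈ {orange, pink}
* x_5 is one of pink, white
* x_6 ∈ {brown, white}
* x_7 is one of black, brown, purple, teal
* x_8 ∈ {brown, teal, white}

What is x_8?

Among the 8 variables, orange fits only x_4 (and all 8 values in {black, brown, orange, pink, purple, teal, white, yellow} must be used), so x_4 = orange.
Among the 7 still-open variables, pink fits only x_5 (and all 7 values in {black, brown, pink, purple, teal, white, yellow} must be used), so x_5 = pink.
The 6 still-open variables together cover exactly {black, brown, purple, teal, white, yellow} — 6 values for 6 variables — and purple appears only in x_7's list, so x_7 = purple.
Among the 5 still-open variables, teal fits only x_8 (and all 5 values in {black, brown, teal, white, yellow} must be used), so x_8 = teal.

teal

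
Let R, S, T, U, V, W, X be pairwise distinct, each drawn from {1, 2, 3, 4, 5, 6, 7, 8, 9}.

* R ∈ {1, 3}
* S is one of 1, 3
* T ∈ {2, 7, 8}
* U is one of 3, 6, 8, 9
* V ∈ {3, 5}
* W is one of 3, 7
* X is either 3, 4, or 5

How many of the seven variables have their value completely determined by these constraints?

3

R and S between them cover only {1, 3} — a naked pair. Remove those values from U, V, W, X.
That leaves V = 5. Remove 5 from X.
W has just one choice, so W = 7. So T can't be 7.
X's domain is down to {4}, so X = 4.
Determined: V=5, W=7, X=4. The other variables each still have more than one consistent value. That makes 3.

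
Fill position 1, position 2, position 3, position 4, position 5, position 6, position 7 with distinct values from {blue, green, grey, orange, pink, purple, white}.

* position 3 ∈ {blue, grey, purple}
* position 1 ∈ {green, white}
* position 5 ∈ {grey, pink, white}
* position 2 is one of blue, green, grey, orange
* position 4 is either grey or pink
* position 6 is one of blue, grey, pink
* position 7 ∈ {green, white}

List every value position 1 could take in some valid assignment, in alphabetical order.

The 7 variables draw from only 7 values {blue, green, grey, orange, pink, purple, white}, so each is used; only position 2 can be orange, hence position 2 = orange.
The 6 still-open variables together cover exactly {blue, green, grey, pink, purple, white} — 6 values for 6 variables — and purple appears only in position 3's list, so position 3 = purple.
The 5 still-open variables draw from only 5 values {blue, green, grey, pink, white}, so each is used; only position 6 can be blue, hence position 6 = blue.
position 1 and position 7 share exactly the 2 values {green, white}; by pigeonhole those values go to them, so strike green, white from position 5.
No further eliminations apply; position 1 can still be any of green, white.

green, white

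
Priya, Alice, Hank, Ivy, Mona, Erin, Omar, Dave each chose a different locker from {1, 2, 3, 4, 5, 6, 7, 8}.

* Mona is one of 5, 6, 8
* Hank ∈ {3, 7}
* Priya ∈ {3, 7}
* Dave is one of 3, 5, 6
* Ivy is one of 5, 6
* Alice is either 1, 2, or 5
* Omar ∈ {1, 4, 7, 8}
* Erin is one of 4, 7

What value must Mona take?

The 8 variables draw from only 8 values {1, 2, 3, 4, 5, 6, 7, 8}, so each is used; only Alice can be 2, hence Alice = 2.
Among the 7 still-open variables, 1 fits only Omar (and all 7 values in {1, 3, 4, 5, 6, 7, 8} must be used), so Omar = 1.
The 6 still-open variables draw from only 6 values {3, 4, 5, 6, 7, 8}, so each is used; only Erin can be 4, hence Erin = 4.
Among the 5 still-open variables, 8 fits only Mona (and all 5 values in {3, 5, 6, 7, 8} must be used), so Mona = 8.

8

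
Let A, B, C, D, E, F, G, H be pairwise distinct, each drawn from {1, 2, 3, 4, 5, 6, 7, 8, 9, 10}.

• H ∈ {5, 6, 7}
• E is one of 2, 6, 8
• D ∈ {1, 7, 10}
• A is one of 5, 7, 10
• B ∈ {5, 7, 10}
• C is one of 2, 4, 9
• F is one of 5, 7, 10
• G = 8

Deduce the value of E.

2

G's domain is down to {8}, so G = 8. So E can't be 8.
A, B, F between them cover only {5, 7, 10} — a naked triple. Remove those values from D, H.
D has just one choice, so D = 1.
H's domain is down to {6}, so H = 6. Strike 6 from E.
So E = 2.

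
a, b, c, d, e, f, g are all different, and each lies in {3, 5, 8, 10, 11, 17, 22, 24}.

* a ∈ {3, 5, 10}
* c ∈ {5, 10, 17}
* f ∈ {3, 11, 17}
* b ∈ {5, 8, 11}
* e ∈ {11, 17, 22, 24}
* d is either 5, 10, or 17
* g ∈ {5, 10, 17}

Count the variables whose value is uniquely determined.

3

c, d, g between them cover only {5, 10, 17} — a naked triple. Remove those values from a, b, e, f.
That leaves a = 3. So f can't be 3.
f's domain is down to {11}, so f = 11. Eliminate 11 elsewhere: b, e.
That leaves b = 8.
Determined: a=3, b=8, f=11. The other variables each still have more than one consistent value. That makes 3.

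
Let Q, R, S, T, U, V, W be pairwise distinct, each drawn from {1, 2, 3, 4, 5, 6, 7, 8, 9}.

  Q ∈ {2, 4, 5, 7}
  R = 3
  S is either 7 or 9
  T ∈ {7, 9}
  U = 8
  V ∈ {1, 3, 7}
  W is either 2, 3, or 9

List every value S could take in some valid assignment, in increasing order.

7, 9

R must be 3 (only option left). Strike 3 from V, W.
U has just one choice, so U = 8.
S and T share exactly the 2 values {7, 9}; by pigeonhole those values go to them, so strike 7, 9 from Q, V, W.
V must be 1 (only option left).
W must be 2 (only option left). Strike 2 from Q.
No further eliminations apply; S can still be any of 7, 9.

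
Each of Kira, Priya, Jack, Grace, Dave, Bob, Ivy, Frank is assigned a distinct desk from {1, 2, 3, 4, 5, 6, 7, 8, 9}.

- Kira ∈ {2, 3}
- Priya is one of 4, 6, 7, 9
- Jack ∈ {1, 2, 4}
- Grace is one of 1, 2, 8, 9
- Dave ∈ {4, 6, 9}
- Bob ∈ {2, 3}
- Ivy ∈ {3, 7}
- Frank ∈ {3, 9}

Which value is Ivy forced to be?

Among the 8 variables, 8 fits only Grace (and all 8 values in {1, 2, 3, 4, 6, 7, 8, 9} must be used), so Grace = 8.
The 7 still-open variables together cover exactly {1, 2, 3, 4, 6, 7, 9} — 7 values for 7 variables — and 1 appears only in Jack's list, so Jack = 1.
Kira and Bob between them cover only {2, 3} — a naked pair. Remove those values from Ivy, Frank.
So Ivy = 7.

7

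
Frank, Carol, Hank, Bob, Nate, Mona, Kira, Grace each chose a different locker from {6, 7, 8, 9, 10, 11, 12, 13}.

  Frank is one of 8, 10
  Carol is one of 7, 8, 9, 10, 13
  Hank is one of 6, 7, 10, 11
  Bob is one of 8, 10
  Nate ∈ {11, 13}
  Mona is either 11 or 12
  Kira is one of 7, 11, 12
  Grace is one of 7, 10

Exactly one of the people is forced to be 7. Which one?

The 8 variables draw from only 8 values {6, 7, 8, 9, 10, 11, 12, 13}, so each is used; only Hank can be 6, hence Hank = 6.
Among the 7 still-open variables, 9 fits only Carol (and all 7 values in {7, 8, 9, 10, 11, 12, 13} must be used), so Carol = 9.
The 6 still-open variables together cover exactly {7, 8, 10, 11, 12, 13} — 6 values for 6 variables — and 13 appears only in Nate's list, so Nate = 13.
The 2 variables Frank and Bob are confined to {8, 10}, which locks those values in; drop them from Grace.
So 7 goes to Grace.

Grace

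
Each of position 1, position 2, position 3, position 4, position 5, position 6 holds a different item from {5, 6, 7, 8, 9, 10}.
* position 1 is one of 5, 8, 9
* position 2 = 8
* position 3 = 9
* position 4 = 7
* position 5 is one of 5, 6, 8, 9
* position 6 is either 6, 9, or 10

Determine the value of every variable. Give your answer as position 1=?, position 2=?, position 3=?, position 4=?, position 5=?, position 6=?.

position 1=5, position 2=8, position 3=9, position 4=7, position 5=6, position 6=10

position 2 must be 8 (only option left). Remove 8 from position 1, position 5.
position 3's domain is down to {9}, so position 3 = 9. So position 1, position 5, position 6 can't be 9.
position 4 must be 7 (only option left).
position 1 must be 5 (only option left). So position 5 can't be 5.
That leaves position 5 = 6. So position 6 can't be 6.
position 6 must be 10 (only option left).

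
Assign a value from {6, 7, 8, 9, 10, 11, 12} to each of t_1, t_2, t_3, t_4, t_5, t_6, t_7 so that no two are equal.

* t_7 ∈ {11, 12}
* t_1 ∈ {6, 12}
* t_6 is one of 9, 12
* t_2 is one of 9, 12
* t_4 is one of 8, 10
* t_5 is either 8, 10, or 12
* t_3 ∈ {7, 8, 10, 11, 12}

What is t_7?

The 7 variables together cover exactly {6, 7, 8, 9, 10, 11, 12} — 7 values for 7 variables — and 6 appears only in t_1's list, so t_1 = 6.
The 6 still-open variables together cover exactly {7, 8, 9, 10, 11, 12} — 6 values for 6 variables — and 7 appears only in t_3's list, so t_3 = 7.
The 5 still-open variables together cover exactly {8, 9, 10, 11, 12} — 5 values for 5 variables — and 11 appears only in t_7's list, so t_7 = 11.

11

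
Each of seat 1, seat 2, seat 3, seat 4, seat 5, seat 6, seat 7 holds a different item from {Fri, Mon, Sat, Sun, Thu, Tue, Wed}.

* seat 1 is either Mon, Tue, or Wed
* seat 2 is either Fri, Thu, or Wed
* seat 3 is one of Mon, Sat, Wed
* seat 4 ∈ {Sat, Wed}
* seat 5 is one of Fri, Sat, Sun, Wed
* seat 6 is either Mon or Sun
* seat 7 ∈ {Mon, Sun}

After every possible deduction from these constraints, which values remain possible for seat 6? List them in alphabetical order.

Among the 7 variables, Thu fits only seat 2 (and all 7 values in {Fri, Mon, Sat, Sun, Thu, Tue, Wed} must be used), so seat 2 = Thu.
The 6 still-open variables together cover exactly {Fri, Mon, Sat, Sun, Tue, Wed} — 6 values for 6 variables — and Fri appears only in seat 5's list, so seat 5 = Fri.
The 5 still-open variables draw from only 5 values {Mon, Sat, Sun, Tue, Wed}, so each is used; only seat 1 can be Tue, hence seat 1 = Tue.
seat 6 and seat 7 share exactly the 2 values {Mon, Sun}; by pigeonhole those values go to them, so strike Mon, Sun from seat 3.
No further eliminations apply; seat 6 can still be any of Mon, Sun.

Mon, Sun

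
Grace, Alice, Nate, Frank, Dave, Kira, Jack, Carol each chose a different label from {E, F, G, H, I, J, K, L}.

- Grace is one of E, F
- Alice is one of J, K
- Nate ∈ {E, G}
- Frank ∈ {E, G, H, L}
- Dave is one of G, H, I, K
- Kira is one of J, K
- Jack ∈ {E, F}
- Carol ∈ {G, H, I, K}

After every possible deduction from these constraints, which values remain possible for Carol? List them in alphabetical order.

H, I

The 8 variables together cover exactly {E, F, G, H, I, J, K, L} — 8 values for 8 variables — and L appears only in Frank's list, so Frank = L.
Grace and Jack share exactly the 2 values {E, F}; by pigeonhole those values go to them, so strike E, F from Nate.
Nate must be G (only option left). Strike G from Dave, Carol.
Alice and Kira between them cover only {J, K} — a naked pair. Remove those values from Dave, Carol.
No further eliminations apply; Carol can still be any of H, I.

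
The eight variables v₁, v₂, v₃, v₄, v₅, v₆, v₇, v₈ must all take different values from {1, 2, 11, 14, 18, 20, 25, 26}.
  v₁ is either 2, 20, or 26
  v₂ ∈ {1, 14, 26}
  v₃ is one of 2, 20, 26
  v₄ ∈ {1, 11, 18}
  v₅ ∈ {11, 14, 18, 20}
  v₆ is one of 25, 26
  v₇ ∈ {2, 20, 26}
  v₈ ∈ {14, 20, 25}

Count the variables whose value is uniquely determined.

The 3 variables v₁, v₃, v₇ are confined to {2, 20, 26}, which locks those values in; drop them from v₂, v₅, v₆, v₈.
v₆'s domain is down to {25}, so v₆ = 25. So v₈ can't be 25.
v₈ has just one choice, so v₈ = 14. Eliminate 14 elsewhere: v₂, v₅.
v₂ has just one choice, so v₂ = 1. Strike 1 from v₄.
Determined: v₂=1, v₆=25, v₈=14. The other variables each still have more than one consistent value. That makes 3.

3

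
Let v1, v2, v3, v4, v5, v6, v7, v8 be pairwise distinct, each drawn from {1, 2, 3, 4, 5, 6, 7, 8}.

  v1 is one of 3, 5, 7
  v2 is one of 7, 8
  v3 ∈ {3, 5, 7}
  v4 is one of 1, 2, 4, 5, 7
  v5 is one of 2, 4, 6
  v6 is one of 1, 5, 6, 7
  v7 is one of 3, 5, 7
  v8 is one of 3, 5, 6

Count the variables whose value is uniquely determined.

3

The 8 variables draw from only 8 values {1, 2, 3, 4, 5, 6, 7, 8}, so each is used; only v2 can be 8, hence v2 = 8.
v1, v3, v7 share exactly the 3 values {3, 5, 7}; by pigeonhole those values go to them, so strike 3, 5, 7 from v4, v6, v8.
v8 must be 6 (only option left). Remove 6 from v5, v6.
v6 must be 1 (only option left). So v4 can't be 1.
Determined: v2=8, v6=1, v8=6. The other variables each still have more than one consistent value. That makes 3.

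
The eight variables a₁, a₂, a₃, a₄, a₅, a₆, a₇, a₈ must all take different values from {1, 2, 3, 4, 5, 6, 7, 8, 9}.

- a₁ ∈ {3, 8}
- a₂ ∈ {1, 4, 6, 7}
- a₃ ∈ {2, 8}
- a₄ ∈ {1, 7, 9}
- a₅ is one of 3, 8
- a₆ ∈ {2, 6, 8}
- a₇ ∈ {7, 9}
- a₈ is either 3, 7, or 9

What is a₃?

2

The 8 variables draw from only 8 values {1, 2, 3, 4, 6, 7, 8, 9}, so each is used; only a₂ can be 4, hence a₂ = 4.
The 7 still-open variables draw from only 7 values {1, 2, 3, 6, 7, 8, 9}, so each is used; only a₄ can be 1, hence a₄ = 1.
The 6 still-open variables together cover exactly {2, 3, 6, 7, 8, 9} — 6 values for 6 variables — and 6 appears only in a₆'s list, so a₆ = 6.
The 5 still-open variables draw from only 5 values {2, 3, 7, 8, 9}, so each is used; only a₃ can be 2, hence a₃ = 2.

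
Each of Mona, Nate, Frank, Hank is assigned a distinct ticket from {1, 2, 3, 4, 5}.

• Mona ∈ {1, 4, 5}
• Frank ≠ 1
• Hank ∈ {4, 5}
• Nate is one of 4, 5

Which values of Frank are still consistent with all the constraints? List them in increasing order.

Nate and Hank between them cover only {4, 5} — a naked pair. Remove those values from Mona, Frank.
Mona has just one choice, so Mona = 1.
No further eliminations apply; Frank can still be any of 2, 3.

2, 3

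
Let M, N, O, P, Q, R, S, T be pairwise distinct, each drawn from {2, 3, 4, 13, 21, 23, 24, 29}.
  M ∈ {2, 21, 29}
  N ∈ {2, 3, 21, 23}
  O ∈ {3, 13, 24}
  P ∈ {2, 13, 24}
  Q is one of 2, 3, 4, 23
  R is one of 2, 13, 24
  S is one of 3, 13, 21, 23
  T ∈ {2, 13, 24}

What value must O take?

Among the 8 variables, 4 fits only Q (and all 8 values in {2, 3, 4, 13, 21, 23, 24, 29} must be used), so Q = 4.
Among the 7 still-open variables, 29 fits only M (and all 7 values in {2, 3, 13, 21, 23, 24, 29} must be used), so M = 29.
P, R, T between them cover only {2, 13, 24} — a naked triple. Remove those values from N, O, S.
So O = 3.

3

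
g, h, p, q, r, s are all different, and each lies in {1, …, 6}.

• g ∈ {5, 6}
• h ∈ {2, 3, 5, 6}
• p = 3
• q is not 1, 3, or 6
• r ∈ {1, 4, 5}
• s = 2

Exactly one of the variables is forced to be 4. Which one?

q

p has just one choice, so p = 3. Remove 3 from h.
s has just one choice, so s = 2. So h, q can't be 2.
Among the 4 still-open variables, 1 fits only r (and all 4 values in {1, 4, 5, 6} must be used), so r = 1.
The 3 still-open variables together cover exactly {4, 5, 6} — 3 values for 3 variables — and 4 appears only in q's list, so q = 4.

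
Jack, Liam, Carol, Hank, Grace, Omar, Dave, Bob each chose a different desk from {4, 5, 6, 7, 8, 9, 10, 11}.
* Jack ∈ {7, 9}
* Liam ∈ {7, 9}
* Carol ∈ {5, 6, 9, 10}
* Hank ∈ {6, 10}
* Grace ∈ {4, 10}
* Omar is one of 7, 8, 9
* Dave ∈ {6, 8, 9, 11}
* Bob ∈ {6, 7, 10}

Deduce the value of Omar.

8

Among the 8 variables, 4 fits only Grace (and all 8 values in {4, 5, 6, 7, 8, 9, 10, 11} must be used), so Grace = 4.
The 7 still-open variables together cover exactly {5, 6, 7, 8, 9, 10, 11} — 7 values for 7 variables — and 5 appears only in Carol's list, so Carol = 5.
Among the 6 still-open variables, 11 fits only Dave (and all 6 values in {6, 7, 8, 9, 10, 11} must be used), so Dave = 11.
The 5 still-open variables together cover exactly {6, 7, 8, 9, 10} — 5 values for 5 variables — and 8 appears only in Omar's list, so Omar = 8.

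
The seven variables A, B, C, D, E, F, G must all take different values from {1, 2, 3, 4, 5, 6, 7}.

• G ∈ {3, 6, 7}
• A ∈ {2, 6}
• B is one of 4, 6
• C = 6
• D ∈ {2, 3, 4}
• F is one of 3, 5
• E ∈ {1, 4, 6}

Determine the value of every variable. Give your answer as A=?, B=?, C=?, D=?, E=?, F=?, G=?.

C has just one choice, so C = 6. Strike 6 from A, B, E, G.
A's domain is down to {2}, so A = 2. So D can't be 2.
B must be 4 (only option left). Strike 4 from D, E.
D's domain is down to {3}, so D = 3. Remove 3 from F, G.
E must be 1 (only option left).
F's domain is down to {5}, so F = 5.
G must be 7 (only option left).

A=2, B=4, C=6, D=3, E=1, F=5, G=7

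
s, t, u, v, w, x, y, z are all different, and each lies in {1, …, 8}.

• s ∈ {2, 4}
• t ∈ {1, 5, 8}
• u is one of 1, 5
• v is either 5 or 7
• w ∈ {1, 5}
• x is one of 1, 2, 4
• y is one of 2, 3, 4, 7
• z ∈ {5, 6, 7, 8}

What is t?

8

The 8 variables draw from only 8 values {1, 2, 3, 4, 5, 6, 7, 8}, so each is used; only y can be 3, hence y = 3.
The 7 still-open variables draw from only 7 values {1, 2, 4, 5, 6, 7, 8}, so each is used; only z can be 6, hence z = 6.
The 6 still-open variables draw from only 6 values {1, 2, 4, 5, 7, 8}, so each is used; only v can be 7, hence v = 7.
The 5 still-open variables together cover exactly {1, 2, 4, 5, 8} — 5 values for 5 variables — and 8 appears only in t's list, so t = 8.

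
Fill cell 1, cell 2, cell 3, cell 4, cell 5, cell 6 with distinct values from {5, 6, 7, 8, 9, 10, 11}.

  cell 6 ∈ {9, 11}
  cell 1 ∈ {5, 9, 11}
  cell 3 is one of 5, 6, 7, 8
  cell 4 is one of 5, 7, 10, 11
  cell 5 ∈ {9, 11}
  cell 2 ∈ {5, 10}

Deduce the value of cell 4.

cell 5 and cell 6 share exactly the 2 values {9, 11}; by pigeonhole those values go to them, so strike 9, 11 from cell 1, cell 4.
cell 1 has just one choice, so cell 1 = 5. Remove 5 from cell 2, cell 3, cell 4.
cell 2's domain is down to {10}, so cell 2 = 10. Eliminate 10 elsewhere: cell 4.
So cell 4 = 7.

7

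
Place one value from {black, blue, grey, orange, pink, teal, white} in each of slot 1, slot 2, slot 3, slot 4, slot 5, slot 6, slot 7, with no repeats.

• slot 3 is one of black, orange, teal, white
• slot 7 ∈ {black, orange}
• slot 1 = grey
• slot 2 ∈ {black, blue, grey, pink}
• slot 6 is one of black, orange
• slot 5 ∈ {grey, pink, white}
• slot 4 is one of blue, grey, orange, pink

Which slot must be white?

slot 1 has just one choice, so slot 1 = grey. So slot 2, slot 4, slot 5 can't be grey.
The 6 still-open variables draw from only 6 values {black, blue, orange, pink, teal, white}, so each is used; only slot 3 can be teal, hence slot 3 = teal.
Among the 5 still-open variables, white fits only slot 5 (and all 5 values in {black, blue, orange, pink, white} must be used), so slot 5 = white.

slot 5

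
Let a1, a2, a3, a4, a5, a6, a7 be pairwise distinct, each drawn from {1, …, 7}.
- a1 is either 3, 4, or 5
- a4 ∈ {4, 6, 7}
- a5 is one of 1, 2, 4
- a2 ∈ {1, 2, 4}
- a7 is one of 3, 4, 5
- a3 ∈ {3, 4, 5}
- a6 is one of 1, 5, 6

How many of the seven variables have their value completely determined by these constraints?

2

Among the 7 variables, 7 fits only a4 (and all 7 values in {1, 2, 3, 4, 5, 6, 7} must be used), so a4 = 7.
The 6 still-open variables together cover exactly {1, 2, 3, 4, 5, 6} — 6 values for 6 variables — and 6 appears only in a6's list, so a6 = 6.
The 3 variables a1, a3, a7 are confined to {3, 4, 5}, which locks those values in; drop them from a2, a5.
Determined: a4=7, a6=6. The other variables each still have more than one consistent value. That makes 2.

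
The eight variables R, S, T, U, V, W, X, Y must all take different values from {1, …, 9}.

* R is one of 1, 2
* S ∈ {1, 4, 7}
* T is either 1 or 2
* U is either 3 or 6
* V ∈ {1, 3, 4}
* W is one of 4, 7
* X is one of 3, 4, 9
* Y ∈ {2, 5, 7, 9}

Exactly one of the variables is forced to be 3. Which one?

Among the 8 variables, 5 fits only Y (and all 8 values in {1, 2, 3, 4, 5, 6, 7, 9} must be used), so Y = 5.
Among the 7 still-open variables, 6 fits only U (and all 7 values in {1, 2, 3, 4, 6, 7, 9} must be used), so U = 6.
Among the 6 still-open variables, 9 fits only X (and all 6 values in {1, 2, 3, 4, 7, 9} must be used), so X = 9.
The 5 still-open variables together cover exactly {1, 2, 3, 4, 7} — 5 values for 5 variables — and 3 appears only in V's list, so V = 3.

V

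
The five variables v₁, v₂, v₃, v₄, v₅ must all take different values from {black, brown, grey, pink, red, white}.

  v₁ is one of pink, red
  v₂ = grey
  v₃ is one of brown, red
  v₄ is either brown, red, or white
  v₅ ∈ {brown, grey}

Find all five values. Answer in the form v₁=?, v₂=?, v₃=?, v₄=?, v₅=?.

v₂ must be grey (only option left). Strike grey from v₅.
v₅ must be brown (only option left). Eliminate brown elsewhere: v₃, v₄.
v₃ must be red (only option left). Remove red from v₁, v₄.
That leaves v₄ = white.
v₁ has just one choice, so v₁ = pink.

v₁=pink, v₂=grey, v₃=red, v₄=white, v₅=brown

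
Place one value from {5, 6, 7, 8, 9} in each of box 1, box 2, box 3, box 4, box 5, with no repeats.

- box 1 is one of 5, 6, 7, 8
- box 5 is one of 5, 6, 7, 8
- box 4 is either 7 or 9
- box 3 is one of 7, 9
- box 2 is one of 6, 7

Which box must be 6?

box 2

box 3 and box 4 share exactly the 2 values {7, 9}; by pigeonhole those values go to them, so strike 7, 9 from box 1, box 2, box 5.
So 6 goes to box 2.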